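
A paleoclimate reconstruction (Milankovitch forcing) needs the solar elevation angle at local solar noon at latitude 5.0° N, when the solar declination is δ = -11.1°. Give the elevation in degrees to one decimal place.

73.9°

At local noon the hour angle is zero, so the zenith angle equals |ϕ − δ| = |+5.0° − (-11.100°)| = 16.100°.
Elevation = 90° − 16.100° = 73.9°.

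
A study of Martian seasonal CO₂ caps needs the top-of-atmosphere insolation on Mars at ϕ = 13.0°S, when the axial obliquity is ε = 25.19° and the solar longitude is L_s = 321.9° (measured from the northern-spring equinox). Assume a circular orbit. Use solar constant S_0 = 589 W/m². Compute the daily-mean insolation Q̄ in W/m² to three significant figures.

Solar declination: sin δ = sin ε · sin L_s = sin 25.19° × sin 321.9° = -0.26262, so δ = -15.226°.
cos h₀ = −tan(-13.0°) tan(-15.226°) = -0.0628, h₀ = 1.6337 rad.
Bracket: h₀ sin ϕ sin δ + cos ϕ cos δ sin h₀ = 1.6337×-0.22495×-0.26262 + 0.97437×0.96490×0.99802 = 0.096513 + 0.938308 = 1.034821.
Q̄ = (S_0/π) × [bracket] = (589/π) × 1.034821 = 194.0 W/m².

Q̄ ≈ 194 W/m²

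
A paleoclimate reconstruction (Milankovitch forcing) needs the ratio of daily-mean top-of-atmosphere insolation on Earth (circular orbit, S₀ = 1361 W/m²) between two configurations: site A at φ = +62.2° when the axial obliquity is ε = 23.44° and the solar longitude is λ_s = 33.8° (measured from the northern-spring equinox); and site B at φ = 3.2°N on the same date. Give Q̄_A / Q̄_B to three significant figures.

Q̄_A / Q̄_B ≈ 0.811

— Configuration A (φ=+62.2°):
Solar declination: sin δ = sin ε · sin λ_s = sin 23.44° × sin 33.8° = 0.22129, so δ = +12.785°.
cos H₀ = −tan(+62.2°) tan(+12.785°) = -0.4304, H₀ = 2.0157 rad.
Bracket: H₀ sin φ sin δ + cos φ cos δ sin H₀ = 2.0157×0.88458×0.22129 + 0.46639×0.97521×0.90265 = 0.394571 + 0.410551 = 0.805122.
Q̄ = (S₀/π) × [bracket] = (1361/π) × 0.805122 = 348.79 W/m².
— Configuration B (φ=+3.2°):
cos H₀ = −tan(+3.2°) tan(+12.785°) = -0.0127, H₀ = 1.5835 rad.
Bracket: H₀ sin φ sin δ + cos φ cos δ sin H₀ = 1.5835×0.05582×0.22129 + 0.99844×0.97521×0.99992 = 0.019560 + 0.973611 = 0.993171.
Q̄ = (S₀/π) × [bracket] = (1361/π) × 0.993171 = 430.26 W/m².
Ratio Q̄_A / Q̄_B = 348.79 / 430.26 = 0.8106.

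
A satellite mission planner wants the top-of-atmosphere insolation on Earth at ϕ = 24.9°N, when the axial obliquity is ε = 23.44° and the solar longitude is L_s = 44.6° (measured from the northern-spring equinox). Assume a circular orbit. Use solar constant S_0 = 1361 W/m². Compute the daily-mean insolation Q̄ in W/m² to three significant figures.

Q̄ ≈ 461 W/m²

Solar declination: sin δ = sin ε · sin L_s = sin 23.44° × sin 44.6° = 0.27931, so δ = +16.219°.
cos h₀ = −tan(+24.9°) tan(+16.219°) = -0.1350, h₀ = 1.7062 rad.
Bracket: h₀ sin ϕ sin δ + cos ϕ cos δ sin h₀ = 1.7062×0.42104×0.27931 + 0.90704×0.96020×0.99084 = 0.200650 + 0.862962 = 1.063612.
Q̄ = (S_0/π) × [bracket] = (1361/π) × 1.063612 = 460.8 W/m².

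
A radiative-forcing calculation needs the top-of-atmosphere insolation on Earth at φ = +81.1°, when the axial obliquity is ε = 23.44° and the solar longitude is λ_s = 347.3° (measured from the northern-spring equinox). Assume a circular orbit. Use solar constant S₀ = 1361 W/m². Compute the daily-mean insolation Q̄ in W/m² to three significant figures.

Solar declination: sin δ = sin ε · sin λ_s = sin 23.44° × sin 347.3° = -0.08745, so δ = -5.017°.
cos H₀ = −tan(+81.1°) tan(-5.017°) = 0.5606, H₀ = 0.9757 rad.
Bracket: H₀ sin φ sin δ + cos φ cos δ sin H₀ = 0.9757×0.98796×-0.08745 + 0.15471×0.99617×0.82808 = -0.084298 + 0.127622 = 0.043324.
Q̄ = (S₀/π) × [bracket] = (1361/π) × 0.043324 = 18.77 W/m².

Q̄ ≈ 18.8 W/m²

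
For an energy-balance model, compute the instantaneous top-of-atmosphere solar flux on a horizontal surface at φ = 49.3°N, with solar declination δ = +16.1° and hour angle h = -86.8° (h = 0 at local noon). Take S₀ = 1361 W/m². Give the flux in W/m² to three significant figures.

334 W/m²

cos θ_z = sin φ sin δ + cos φ cos δ cos h = 0.210242 + 0.034973 = 0.245215.
Flux = S₀ · cos θ_z = 1361 × 0.245215 = 333.7 W/m².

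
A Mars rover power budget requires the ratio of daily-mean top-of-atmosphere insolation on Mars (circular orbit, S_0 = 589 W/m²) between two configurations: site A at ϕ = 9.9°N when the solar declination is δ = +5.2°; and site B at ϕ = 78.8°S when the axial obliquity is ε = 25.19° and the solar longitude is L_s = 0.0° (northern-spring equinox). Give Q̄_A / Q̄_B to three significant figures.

Q̄_A / Q̄_B ≈ 5.18

— Configuration A (ϕ=+9.9°):
cos h₀ = −tan(+9.9°) tan(+5.200°) = -0.0159, h₀ = 1.5867 rad.
Bracket: h₀ sin ϕ sin δ + cos ϕ cos δ sin h₀ = 1.5867×0.17193×0.09063 + 0.98511×0.99588×0.99987 = 0.024724 + 0.980924 = 1.005648.
Q̄ = (S_0/π) × [bracket] = (589/π) × 1.005648 = 188.54 W/m².
— Configuration B (ϕ=-78.8°):
Solar declination: sin δ = sin ε · sin L_s = sin 25.19° × sin 0.0° = 0.00000, so δ = +0.000°.
cos h₀ = −tan(-78.8°) tan(+0.000°) = 0.0000, h₀ = 1.5708 rad.
Bracket: h₀ sin ϕ sin δ + cos ϕ cos δ sin h₀ = 1.5708×-0.98096×0.00000 + 0.19423×1.00000×1.00000 = -0.000000 + 0.194230 = 0.194230.
Q̄ = (S_0/π) × [bracket] = (589/π) × 0.194230 = 36.415 W/m².
Ratio Q̄_A / Q̄_B = 188.54 / 36.415 = 5.178.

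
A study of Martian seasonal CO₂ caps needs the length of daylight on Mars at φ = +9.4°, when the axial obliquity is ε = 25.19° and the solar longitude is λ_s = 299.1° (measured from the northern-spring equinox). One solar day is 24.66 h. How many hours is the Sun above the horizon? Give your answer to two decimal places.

11.81 h

Solar declination: sin δ = sin ε · sin λ_s = sin 25.19° × sin 299.1° = -0.37190, so δ = -21.833°.
cos H₀ = −tan φ · tan δ = −tan(+9.4°) × tan(-21.833°) = 0.0663, so H₀ = 1.5044 rad = 86.20°.
Daylight = 2H₀/(2π) × 24.66 h = (1.5044/π) × 24.66 = 11.81 h.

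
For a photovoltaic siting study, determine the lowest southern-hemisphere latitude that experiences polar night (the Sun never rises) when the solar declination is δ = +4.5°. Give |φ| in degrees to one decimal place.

Polar night requires cos H₀ = −tan φ tan δ ≥ 1, i.e. tan φ tan δ ≤ −1.
The boundary is |tan φ| · |tan δ| = 1, so |φ| = 90° − |δ| = 90° − 4.5° = 85.5° in the southern hemisphere.

|φ| = 85.5°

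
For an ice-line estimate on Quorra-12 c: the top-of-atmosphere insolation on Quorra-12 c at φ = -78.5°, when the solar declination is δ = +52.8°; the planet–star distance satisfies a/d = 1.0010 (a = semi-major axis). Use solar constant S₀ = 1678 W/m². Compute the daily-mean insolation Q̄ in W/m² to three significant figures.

cos H₀ = −tan(-78.5°) tan(+52.800°) = 6.4755 ≥ 1 ⇒ polar night, H₀ = 0 and Q̄ = 0.
Inverse-square distance factor (a/d)² = 1.0010² = 1.002001.

Q̄ ≈ 0.00 W/m²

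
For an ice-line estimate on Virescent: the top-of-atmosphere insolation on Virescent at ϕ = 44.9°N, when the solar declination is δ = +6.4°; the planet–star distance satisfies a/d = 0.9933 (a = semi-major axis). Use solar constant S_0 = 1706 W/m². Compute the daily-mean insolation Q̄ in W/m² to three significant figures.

cos h₀ = −tan(+44.9°) tan(+6.400°) = -0.1118, h₀ = 1.6828 rad.
Bracket: h₀ sin ϕ sin δ + cos ϕ cos δ sin h₀ = 1.6828×0.70587×0.11147 + 0.70834×0.99377×0.99373 = 0.132408 + 0.699513 = 0.831921.
Inverse-square distance factor (a/d)² = 0.9933² = 0.986645.
Q̄ = (S_0/π) × 0.986645 × [bracket] = (1706/π) × 0.986645 × 0.831921 = 445.7 W/m².

Q̄ ≈ 446 W/m²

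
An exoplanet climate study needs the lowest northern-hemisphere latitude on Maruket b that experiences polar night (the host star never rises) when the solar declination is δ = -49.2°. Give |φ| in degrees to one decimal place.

|φ| = 40.8°

Polar night requires cos H₀ = −tan φ tan δ ≥ 1, i.e. tan φ tan δ ≤ −1.
The boundary is |tan φ| · |tan δ| = 1, so |φ| = 90° − |δ| = 90° − 49.2° = 40.8° in the northern hemisphere.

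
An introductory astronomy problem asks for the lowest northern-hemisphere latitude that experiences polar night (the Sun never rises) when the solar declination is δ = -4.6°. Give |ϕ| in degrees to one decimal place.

Polar night requires cos h₀ = −tan ϕ tan δ ≥ 1, i.e. tan ϕ tan δ ≤ −1.
The boundary is |tan ϕ| · |tan δ| = 1, so |ϕ| = 90° − |δ| = 90° − 4.6° = 85.4° in the northern hemisphere.

|ϕ| = 85.4°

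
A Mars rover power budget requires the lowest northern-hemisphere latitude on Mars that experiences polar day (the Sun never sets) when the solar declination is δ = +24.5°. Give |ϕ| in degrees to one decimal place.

Polar day requires cos h₀ = −tan ϕ tan δ ≤ −1, i.e. tan ϕ tan δ ≥ 1.
The boundary is |tan ϕ| · |tan δ| = 1, so |ϕ| = 90° − |δ| = 90° − 24.5° = 65.5° in the northern hemisphere.

|ϕ| = 65.5°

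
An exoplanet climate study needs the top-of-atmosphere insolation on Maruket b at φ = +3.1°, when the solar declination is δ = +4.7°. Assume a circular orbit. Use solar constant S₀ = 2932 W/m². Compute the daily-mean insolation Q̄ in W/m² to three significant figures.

Q̄ ≈ 935 W/m²

cos H₀ = −tan(+3.1°) tan(+4.700°) = -0.0045, H₀ = 1.5752 rad.
Bracket: H₀ sin φ sin δ + cos φ cos δ sin H₀ = 1.5752×0.05408×0.08194 + 0.99854×0.99664×0.99999 = 0.006980 + 0.995175 = 1.002155.
Q̄ = (S₀/π) × [bracket] = (2932/π) × 1.002155 = 935.3 W/m².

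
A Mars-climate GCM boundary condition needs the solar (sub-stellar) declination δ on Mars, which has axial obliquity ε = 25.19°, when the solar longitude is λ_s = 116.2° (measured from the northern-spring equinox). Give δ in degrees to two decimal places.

δ = +22.45°

sin δ = sin ε · sin λ_s = sin 25.19° × sin 116.2° = 0.381892.
δ = arcsin(0.381892) = +22.45°.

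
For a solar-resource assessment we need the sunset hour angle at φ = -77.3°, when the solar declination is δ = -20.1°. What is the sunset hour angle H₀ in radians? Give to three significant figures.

H₀ = 3.14 rad

Sunrise equation: cos H₀ = −tan φ · tan δ = -1.6238 ≤ −1, so the Sun never sets (polar day) and H₀ = π.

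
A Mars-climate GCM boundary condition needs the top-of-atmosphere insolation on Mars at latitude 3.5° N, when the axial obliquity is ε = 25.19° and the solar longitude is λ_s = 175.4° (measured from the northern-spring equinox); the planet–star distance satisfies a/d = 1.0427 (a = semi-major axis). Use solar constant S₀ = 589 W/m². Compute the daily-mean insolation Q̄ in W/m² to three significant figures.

Solar declination: sin δ = sin ε · sin λ_s = sin 25.19° × sin 175.4° = 0.03413, so δ = +1.956°.
cos H₀ = −tan(+3.5°) tan(+1.956°) = -0.0021, H₀ = 1.5729 rad.
Bracket: H₀ sin φ sin δ + cos φ cos δ sin H₀ = 1.5729×0.06105×0.03413 + 0.99813×0.99942×1.00000 = 0.003277 + 0.997551 = 1.000828.
Inverse-square distance factor (a/d)² = 1.0427² = 1.087223.
Q̄ = (S₀/π) × 1.087223 × [bracket] = (589/π) × 1.087223 × 1.000828 = 204.0 W/m².

Q̄ ≈ 204 W/m²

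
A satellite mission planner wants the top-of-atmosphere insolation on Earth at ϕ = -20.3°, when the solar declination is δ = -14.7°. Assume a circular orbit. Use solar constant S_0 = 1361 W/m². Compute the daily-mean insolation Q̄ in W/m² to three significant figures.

cos h₀ = −tan(-20.3°) tan(-14.700°) = -0.0970, h₀ = 1.6680 rad.
Bracket: h₀ sin ϕ sin δ + cos ϕ cos δ sin h₀ = 1.6680×-0.34694×-0.25376 + 0.93789×0.96727×0.99528 = 0.146850 + 0.902911 = 1.049761.
Q̄ = (S_0/π) × [bracket] = (1361/π) × 1.049761 = 454.8 W/m².

Q̄ ≈ 455 W/m²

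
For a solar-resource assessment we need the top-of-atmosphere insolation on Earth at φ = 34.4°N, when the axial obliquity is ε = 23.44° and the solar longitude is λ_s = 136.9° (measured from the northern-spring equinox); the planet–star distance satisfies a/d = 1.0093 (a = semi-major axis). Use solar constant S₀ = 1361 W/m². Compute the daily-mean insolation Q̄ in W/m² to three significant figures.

Q̄ ≈ 463 W/m²

Solar declination: sin δ = sin ε · sin λ_s = sin 23.44° × sin 136.9° = 0.27180, so δ = +15.771°.
cos H₀ = −tan(+34.4°) tan(+15.771°) = -0.1934, H₀ = 1.7654 rad.
Bracket: H₀ sin φ sin δ + cos φ cos δ sin H₀ = 1.7654×0.56497×0.27180 + 0.82511×0.96235×0.98112 = 0.271093 + 0.779053 = 1.050146.
Inverse-square distance factor (a/d)² = 1.0093² = 1.018686.
Q̄ = (S₀/π) × 1.018686 × [bracket] = (1361/π) × 1.018686 × 1.050146 = 463.4 W/m².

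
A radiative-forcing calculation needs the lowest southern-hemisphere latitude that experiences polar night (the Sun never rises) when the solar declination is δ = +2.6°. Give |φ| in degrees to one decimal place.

Polar night requires cos H₀ = −tan φ tan δ ≥ 1, i.e. tan φ tan δ ≤ −1.
The boundary is |tan φ| · |tan δ| = 1, so |φ| = 90° − |δ| = 90° − 2.6° = 87.4° in the southern hemisphere.

|φ| = 87.4°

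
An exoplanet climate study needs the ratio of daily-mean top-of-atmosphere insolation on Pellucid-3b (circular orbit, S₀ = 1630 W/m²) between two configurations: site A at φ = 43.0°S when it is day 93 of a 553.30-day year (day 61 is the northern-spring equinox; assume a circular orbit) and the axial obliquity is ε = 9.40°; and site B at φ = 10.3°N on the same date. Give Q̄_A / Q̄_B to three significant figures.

— Configuration A (φ=-43.0°):
Solar longitude: λ_s = 360° × (93 − 61)/553.30 = 20.821°.
sin δ = sin 9.40° × sin 20.821° = 0.05805, so δ = +3.328°.
cos H₀ = −tan(-43.0°) tan(+3.328°) = 0.0542, H₀ = 1.5165 rad.
Bracket: H₀ sin φ sin δ + cos φ cos δ sin H₀ = 1.5165×-0.68200×0.05805 + 0.73135×0.99831×0.99853 = -0.060038 + 0.729041 = 0.669003.
Q̄ = (S₀/π) × [bracket] = (1630/π) × 0.669003 = 347.11 W/m².
— Configuration B (φ=+10.3°):
cos H₀ = −tan(+10.3°) tan(+3.328°) = -0.0106, H₀ = 1.5814 rad.
Bracket: H₀ sin φ sin δ + cos φ cos δ sin H₀ = 1.5814×0.17880×0.05805 + 0.98389×0.99831×0.99994 = 0.016414 + 0.982168 = 0.998582.
Q̄ = (S₀/π) × [bracket] = (1630/π) × 0.998582 = 518.11 W/m².
Ratio Q̄_A / Q̄_B = 347.11 / 518.11 = 0.6700.

Q̄_A / Q̄_B ≈ 0.670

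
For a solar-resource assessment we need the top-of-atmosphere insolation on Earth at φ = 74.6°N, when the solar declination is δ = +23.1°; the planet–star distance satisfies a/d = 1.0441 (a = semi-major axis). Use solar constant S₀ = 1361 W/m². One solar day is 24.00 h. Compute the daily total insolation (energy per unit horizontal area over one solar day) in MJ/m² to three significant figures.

cos H₀ = −tan(+74.6°) tan(+23.100°) = -1.5485 ≤ −1 ⇒ polar day, H₀ = π.
Bracket: H₀ sin φ sin δ + cos φ cos δ sin H₀ = 3.1416×0.96410×0.39234 + 0.26556×0.91982×0.00000 = 1.188326 + 0.000000 = 1.188326.
Inverse-square distance factor (a/d)² = 1.0441² = 1.090145.
Q̄ = (S₀/π) × 1.090145 × [bracket] = (1361/π) × 1.090145 × 1.188326 = 561.21 W/m².
Daily total = Q̄ × 24.00 h × 3600 s/h = 561.21 × 24.00 × 3600 / 10⁶ = 48.49 MJ/m².

48.5 MJ/m²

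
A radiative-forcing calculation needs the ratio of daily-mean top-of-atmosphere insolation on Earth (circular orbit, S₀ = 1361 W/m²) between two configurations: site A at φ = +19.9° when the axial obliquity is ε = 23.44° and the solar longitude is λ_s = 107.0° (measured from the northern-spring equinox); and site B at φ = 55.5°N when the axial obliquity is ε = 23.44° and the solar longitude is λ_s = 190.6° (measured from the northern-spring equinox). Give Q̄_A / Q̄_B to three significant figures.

— Configuration A (φ=+19.9°):
Solar declination: sin δ = sin ε · sin λ_s = sin 23.44° × sin 107.0° = 0.38041, so δ = +22.359°.
cos H₀ = −tan(+19.9°) tan(+22.359°) = -0.1489, H₀ = 1.7203 rad.
Bracket: H₀ sin φ sin δ + cos φ cos δ sin H₀ = 1.7203×0.34038×0.38041 + 0.94029×0.92482×0.98885 = 0.222751 + 0.859903 = 1.082654.
Q̄ = (S₀/π) × [bracket] = (1361/π) × 1.082654 = 469.03 W/m².
— Configuration B (φ=+55.5°):
Solar declination: sin δ = sin ε · sin λ_s = sin 23.44° × sin 190.6° = -0.07317, so δ = -4.196°.
cos H₀ = −tan(+55.5°) tan(-4.196°) = 0.1068, H₀ = 1.4638 rad.
Bracket: H₀ sin φ sin δ + cos φ cos δ sin H₀ = 1.4638×0.82413×-0.07317 + 0.56641×0.99732×0.99429 = -0.088269 + 0.561666 = 0.473397.
Q̄ = (S₀/π) × [bracket] = (1361/π) × 0.473397 = 205.08 W/m².
Ratio Q̄_A / Q̄_B = 469.03 / 205.08 = 2.287.

Q̄_A / Q̄_B ≈ 2.29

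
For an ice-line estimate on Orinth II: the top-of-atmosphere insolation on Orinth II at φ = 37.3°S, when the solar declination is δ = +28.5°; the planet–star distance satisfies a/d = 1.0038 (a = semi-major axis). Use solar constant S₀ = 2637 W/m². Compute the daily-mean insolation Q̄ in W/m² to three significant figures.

Q̄ ≈ 258 W/m²

cos H₀ = −tan(-37.3°) tan(+28.500°) = 0.4136, H₀ = 1.1444 rad.
Bracket: H₀ sin φ sin δ + cos φ cos δ sin H₀ = 1.1444×-0.60599×0.47716 + 0.79547×0.87882×0.91045 = -0.330908 + 0.636473 = 0.305565.
Inverse-square distance factor (a/d)² = 1.0038² = 1.007614.
Q̄ = (S₀/π) × 1.007614 × [bracket] = (2637/π) × 1.007614 × 0.305565 = 258.4 W/m².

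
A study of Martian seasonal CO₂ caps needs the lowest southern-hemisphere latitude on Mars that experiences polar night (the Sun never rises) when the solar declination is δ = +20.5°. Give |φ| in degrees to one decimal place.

|φ| = 69.5°

Polar night requires cos H₀ = −tan φ tan δ ≥ 1, i.e. tan φ tan δ ≤ −1.
The boundary is |tan φ| · |tan δ| = 1, so |φ| = 90° − |δ| = 90° − 20.5° = 69.5° in the southern hemisphere.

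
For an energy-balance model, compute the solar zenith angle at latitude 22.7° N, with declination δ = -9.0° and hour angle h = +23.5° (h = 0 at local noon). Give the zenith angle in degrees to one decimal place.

θ_z = 39.2°

cos θ_z = sin φ sin δ + cos φ cos δ cos h = -0.060369 + 0.835607 = 0.775238.
θ_z = arccos(0.775238) = 39.2°.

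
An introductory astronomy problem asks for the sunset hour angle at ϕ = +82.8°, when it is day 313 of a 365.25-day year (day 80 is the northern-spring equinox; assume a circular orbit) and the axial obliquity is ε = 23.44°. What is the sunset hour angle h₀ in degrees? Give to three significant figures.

h₀ = 0.00°

Solar longitude: L_s = 360° × (313 − 80)/365.25 = 229.651°.
sin δ = sin 23.44° × sin 229.651° = -0.30316, so δ = -17.648°.
cos h₀ = −tan ϕ · tan δ = 2.5183 ≥ 1, so the Sun never rises (polar night) and h₀ = 0.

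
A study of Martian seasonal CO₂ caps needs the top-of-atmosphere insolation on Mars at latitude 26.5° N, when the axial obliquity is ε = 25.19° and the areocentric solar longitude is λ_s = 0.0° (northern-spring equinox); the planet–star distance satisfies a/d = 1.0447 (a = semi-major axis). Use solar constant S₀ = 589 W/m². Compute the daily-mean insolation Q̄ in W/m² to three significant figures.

Q̄ ≈ 183 W/m²

sin δ = sin 25.19° × sin 0.0° = 0.00000, so δ = +0.000°.
cos H₀ = −tan(+26.5°) tan(+0.000°) = -0.0000, H₀ = 1.5708 rad.
Bracket: H₀ sin φ sin δ + cos φ cos δ sin H₀ = 1.5708×0.44620×0.00000 + 0.89493×1.00000×1.00000 = 0.000000 + 0.894930 = 0.894930.
Inverse-square distance factor (a/d)² = 1.0447² = 1.091398.
Q̄ = (S₀/π) × 1.091398 × [bracket] = (589/π) × 1.091398 × 0.894930 = 183.1 W/m².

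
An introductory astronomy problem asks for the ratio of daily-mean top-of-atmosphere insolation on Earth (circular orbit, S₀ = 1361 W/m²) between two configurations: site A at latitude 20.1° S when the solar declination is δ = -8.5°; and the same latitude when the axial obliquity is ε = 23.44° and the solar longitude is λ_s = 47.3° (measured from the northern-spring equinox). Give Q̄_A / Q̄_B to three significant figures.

Q̄_A / Q̄_B ≈ 1.35

— Configuration A (φ=-20.1°):
cos H₀ = −tan(-20.1°) tan(-8.500°) = -0.0547, H₀ = 1.6255 rad.
Bracket: H₀ sin φ sin δ + cos φ cos δ sin H₀ = 1.6255×-0.34366×-0.14781 + 0.93909×0.98902×0.99850 = 0.082570 + 0.927386 = 1.009956.
Q̄ = (S₀/π) × [bracket] = (1361/π) × 1.009956 = 437.53 W/m².
— Configuration B (φ=-20.1°):
Solar declination: sin δ = sin ε · sin λ_s = sin 23.44° × sin 47.3° = 0.29234, so δ = +16.998°.
cos H₀ = −tan(-20.1°) tan(+16.998°) = 0.1119, H₀ = 1.4587 rad.
Bracket: H₀ sin φ sin δ + cos φ cos δ sin H₀ = 1.4587×-0.34366×0.29234 + 0.93909×0.95631×0.99372 = -0.146549 + 0.892421 = 0.745872.
Q̄ = (S₀/π) × [bracket] = (1361/π) × 0.745872 = 323.13 W/m².
Ratio Q̄_A / Q̄_B = 437.53 / 323.13 = 1.354.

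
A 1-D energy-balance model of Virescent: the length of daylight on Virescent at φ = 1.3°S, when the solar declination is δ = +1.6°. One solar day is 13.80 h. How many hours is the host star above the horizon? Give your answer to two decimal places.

6.90 h

cos H₀ = −tan φ · tan δ = −tan(-1.3°) × tan(+1.600°) = 0.0006, so H₀ = 1.5702 rad = 89.96°.
Daylight = 2H₀/(2π) × 13.80 h = (1.5702/π) × 13.80 = 6.90 h.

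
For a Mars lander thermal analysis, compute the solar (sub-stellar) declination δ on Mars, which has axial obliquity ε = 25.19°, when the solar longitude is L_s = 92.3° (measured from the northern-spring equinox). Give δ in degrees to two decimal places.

δ = +25.17°

sin δ = sin ε · sin L_s = sin 25.19° × sin 92.3° = 0.425278.
δ = arcsin(0.425278) = +25.17°.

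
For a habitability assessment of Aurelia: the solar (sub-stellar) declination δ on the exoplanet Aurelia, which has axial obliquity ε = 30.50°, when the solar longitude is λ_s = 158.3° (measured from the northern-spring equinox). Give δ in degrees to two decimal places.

sin δ = sin ε · sin λ_s = sin 30.50° × sin 158.3° = 0.187661.
δ = arcsin(0.187661) = +10.82°.

δ = +10.82°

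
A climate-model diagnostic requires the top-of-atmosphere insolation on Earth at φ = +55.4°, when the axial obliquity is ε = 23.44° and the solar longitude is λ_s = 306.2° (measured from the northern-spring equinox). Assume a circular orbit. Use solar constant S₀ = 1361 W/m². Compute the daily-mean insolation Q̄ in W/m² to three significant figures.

Solar declination: sin δ = sin ε · sin λ_s = sin 23.44° × sin 306.2° = -0.32100, so δ = -18.723°.
cos H₀ = −tan(+55.4°) tan(-18.723°) = 0.4913, H₀ = 1.0572 rad.
Bracket: H₀ sin φ sin δ + cos φ cos δ sin H₀ = 1.0572×0.82314×-0.32100 + 0.56784×0.94708×0.87098 = -0.279342 + 0.468404 = 0.189062.
Q̄ = (S₀/π) × [bracket] = (1361/π) × 0.189062 = 81.91 W/m².

Q̄ ≈ 81.9 W/m²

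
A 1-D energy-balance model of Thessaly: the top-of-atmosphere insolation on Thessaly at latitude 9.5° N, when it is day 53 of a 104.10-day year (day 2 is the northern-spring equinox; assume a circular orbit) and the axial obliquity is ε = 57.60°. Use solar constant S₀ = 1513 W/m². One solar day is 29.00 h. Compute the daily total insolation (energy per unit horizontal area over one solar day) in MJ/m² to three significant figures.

Solar longitude: λ_s = 360° × (53 − 2)/104.10 = 176.369°.
sin δ = sin 57.60° × sin 176.369° = 0.05347, so δ = +3.065°.
cos H₀ = −tan(+9.5°) tan(+3.065°) = -0.0090, H₀ = 1.5798 rad.
Bracket: H₀ sin φ sin δ + cos φ cos δ sin H₀ = 1.5798×0.16505×0.05347 + 0.98629×0.99857×0.99996 = 0.013942 + 0.984840 = 0.998782.
Q̄ = (S₀/π) × [bracket] = (1513/π) × 0.998782 = 481.02 W/m².
Daily total = Q̄ × 29.00 h × 3600 s/h = 481.02 × 29.00 × 3600 / 10⁶ = 50.22 MJ/m².

50.2 MJ/m²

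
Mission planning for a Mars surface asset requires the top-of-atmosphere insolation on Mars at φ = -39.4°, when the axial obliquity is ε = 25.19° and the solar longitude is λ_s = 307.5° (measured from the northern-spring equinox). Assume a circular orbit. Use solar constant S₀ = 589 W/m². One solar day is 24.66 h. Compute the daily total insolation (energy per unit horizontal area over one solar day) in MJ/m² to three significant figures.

Solar declination: sin δ = sin ε · sin λ_s = sin 25.19° × sin 307.5° = -0.33767, so δ = -19.735°.
cos H₀ = −tan(-39.4°) tan(-19.735°) = -0.2947, H₀ = 1.8699 rad.
Bracket: H₀ sin φ sin δ + cos φ cos δ sin H₀ = 1.8699×-0.63473×-0.33767 + 0.77273×0.94127×0.95560 = 0.400774 + 0.695053 = 1.095827.
Q̄ = (S₀/π) × [bracket] = (589/π) × 1.095827 = 205.45 W/m².
Daily total = Q̄ × 24.66 h × 3600 s/h = 205.45 × 24.66 × 3600 / 10⁶ = 18.24 MJ/m².

18.2 MJ/m²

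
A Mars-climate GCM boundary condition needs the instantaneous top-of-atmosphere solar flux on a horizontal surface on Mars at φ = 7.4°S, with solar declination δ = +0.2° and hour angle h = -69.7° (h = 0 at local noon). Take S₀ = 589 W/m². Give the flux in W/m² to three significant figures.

cos θ_z = sin φ sin δ + cos φ cos δ cos h = -0.000450 + 0.344044 = 0.343594.
Flux = S₀ · cos θ_z = 589 × 0.343594 = 202.4 W/m².

202 W/m²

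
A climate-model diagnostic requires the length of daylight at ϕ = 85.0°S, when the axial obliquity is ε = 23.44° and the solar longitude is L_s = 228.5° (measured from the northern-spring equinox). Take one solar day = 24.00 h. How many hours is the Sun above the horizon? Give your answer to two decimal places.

Solar declination: sin δ = sin ε · sin L_s = sin 23.44° × sin 228.5° = -0.29793, so δ = -17.333°.
Sunrise equation: cos h₀ = −tan ϕ · tan δ = -3.5673 ≤ −1, so the Sun never sets (polar day) and h₀ = π.
Daylight = 2h₀/(2π) × 24.00 h = (3.1416/π) × 24.00 = 24.00 h.

24.00 h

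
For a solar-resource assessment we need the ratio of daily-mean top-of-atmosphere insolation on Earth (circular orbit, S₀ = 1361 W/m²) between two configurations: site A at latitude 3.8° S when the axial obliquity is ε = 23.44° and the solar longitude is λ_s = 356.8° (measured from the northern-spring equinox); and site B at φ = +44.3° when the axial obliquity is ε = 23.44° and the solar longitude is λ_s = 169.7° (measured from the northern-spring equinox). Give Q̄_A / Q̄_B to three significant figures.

Q̄_A / Q̄_B ≈ 1.26

— Configuration A (φ=-3.8°):
Solar declination: sin δ = sin ε · sin λ_s = sin 23.44° × sin 356.8° = -0.02221, so δ = -1.272°.
cos H₀ = −tan(-3.8°) tan(-1.272°) = -0.0015, H₀ = 1.5723 rad.
Bracket: H₀ sin φ sin δ + cos φ cos δ sin H₀ = 1.5723×-0.06627×-0.02221 + 0.99780×0.99975×1.00000 = 0.002314 + 0.997551 = 0.999865.
Q̄ = (S₀/π) × [bracket] = (1361/π) × 0.999865 = 433.16 W/m².
— Configuration B (φ=+44.3°):
Solar declination: sin δ = sin ε · sin λ_s = sin 23.44° × sin 169.7° = 0.07113, so δ = +4.079°.
cos H₀ = −tan(+44.3°) tan(+4.079°) = -0.0696, H₀ = 1.6404 rad.
Bracket: H₀ sin φ sin δ + cos φ cos δ sin H₀ = 1.6404×0.69842×0.07113 + 0.71569×0.99747×0.99758 = 0.081493 + 0.712152 = 0.793645.
Q̄ = (S₀/π) × [bracket] = (1361/π) × 0.793645 = 343.82 W/m².
Ratio Q̄_A / Q̄_B = 433.16 / 343.82 = 1.260.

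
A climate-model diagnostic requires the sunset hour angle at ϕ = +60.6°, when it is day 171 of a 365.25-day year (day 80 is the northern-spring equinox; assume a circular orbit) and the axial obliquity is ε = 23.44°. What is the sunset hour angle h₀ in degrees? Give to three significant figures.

h₀ = 140°

Solar longitude: L_s = 360° × (171 − 80)/365.25 = 89.692°.
sin δ = sin 23.44° × sin 89.692° = 0.39778, so δ = +23.440°.
cos h₀ = −tan ϕ · tan δ = −tan(+60.6°) × tan(+23.440°) = -0.7694, so h₀ = 2.4488 rad = 140.30°.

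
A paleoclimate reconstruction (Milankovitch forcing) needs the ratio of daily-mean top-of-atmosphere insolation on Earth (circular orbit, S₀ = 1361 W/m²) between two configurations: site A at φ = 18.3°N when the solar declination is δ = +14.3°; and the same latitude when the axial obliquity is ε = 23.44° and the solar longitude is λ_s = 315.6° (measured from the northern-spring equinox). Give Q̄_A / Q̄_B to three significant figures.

— Configuration A (φ=+18.3°):
cos H₀ = −tan(+18.3°) tan(+14.300°) = -0.0843, H₀ = 1.6552 rad.
Bracket: H₀ sin φ sin δ + cos φ cos δ sin H₀ = 1.6552×0.31399×0.24700 + 0.94943×0.96902×0.99644 = 0.128370 + 0.916741 = 1.045111.
Q̄ = (S₀/π) × [bracket] = (1361/π) × 1.045111 = 452.76 W/m².
— Configuration B (φ=+18.3°):
Solar declination: sin δ = sin ε · sin λ_s = sin 23.44° × sin 315.6° = -0.27832, so δ = -16.160°.
cos H₀ = −tan(+18.3°) tan(-16.160°) = 0.0958, H₀ = 1.4748 rad.
Bracket: H₀ sin φ sin δ + cos φ cos δ sin H₀ = 1.4748×0.31399×-0.27832 + 0.94943×0.96049×0.99540 = -0.128882 + 0.907723 = 0.778841.
Q̄ = (S₀/π) × [bracket] = (1361/π) × 0.778841 = 337.41 W/m².
Ratio Q̄_A / Q̄_B = 452.76 / 337.41 = 1.342.

Q̄_A / Q̄_B ≈ 1.34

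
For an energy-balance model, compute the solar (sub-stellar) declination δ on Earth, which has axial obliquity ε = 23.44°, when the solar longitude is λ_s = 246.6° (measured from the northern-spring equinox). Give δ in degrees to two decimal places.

sin δ = sin ε · sin λ_s = sin 23.44° × sin 246.6° = -0.365072.
δ = arcsin(-0.365072) = -21.41°.

δ = -21.41°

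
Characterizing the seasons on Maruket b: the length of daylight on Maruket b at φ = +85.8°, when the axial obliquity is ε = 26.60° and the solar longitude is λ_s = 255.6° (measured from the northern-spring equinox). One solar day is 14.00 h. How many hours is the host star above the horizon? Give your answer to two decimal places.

Solar declination: sin δ = sin ε · sin λ_s = sin 26.60° × sin 255.6° = -0.43369, so δ = -25.702°.
cos H₀ = −tan φ · tan δ = 6.5542 ≥ 1, so the host star never rises (polar night) and H₀ = 0.
Daylight = 2H₀/(2π) × 14.00 h = (0.0000/π) × 14.00 = 0.00 h.

0.00 h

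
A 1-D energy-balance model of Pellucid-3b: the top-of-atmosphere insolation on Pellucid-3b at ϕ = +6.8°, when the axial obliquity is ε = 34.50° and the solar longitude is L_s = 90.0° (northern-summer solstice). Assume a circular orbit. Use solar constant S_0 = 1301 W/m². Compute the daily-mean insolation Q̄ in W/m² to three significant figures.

Solar declination: sin δ = sin ε · sin L_s = sin 34.50° × sin 90.0° = 0.56641, so δ = +34.500°.
cos h₀ = −tan(+6.8°) tan(+34.500°) = -0.0820, h₀ = 1.6528 rad.
Bracket: h₀ sin ϕ sin δ + cos ϕ cos δ sin h₀ = 1.6528×0.11840×0.56641 + 0.99297×0.82413×0.99664 = 0.110842 + 0.815587 = 0.926429.
Q̄ = (S_0/π) × [bracket] = (1301/π) × 0.926429 = 383.7 W/m².

Q̄ ≈ 384 W/m²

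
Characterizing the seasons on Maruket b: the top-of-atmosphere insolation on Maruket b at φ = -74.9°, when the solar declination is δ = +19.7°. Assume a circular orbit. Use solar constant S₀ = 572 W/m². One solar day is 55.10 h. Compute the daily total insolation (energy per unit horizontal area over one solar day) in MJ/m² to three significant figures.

0.00 MJ/m²

cos H₀ = −tan(-74.9°) tan(+19.700°) = 1.3270 ≥ 1 ⇒ polar night, H₀ = 0 and Q̄ = 0.
Daily total = Q̄ × 55.10 h × 3600 s/h = 0.00 MJ/m².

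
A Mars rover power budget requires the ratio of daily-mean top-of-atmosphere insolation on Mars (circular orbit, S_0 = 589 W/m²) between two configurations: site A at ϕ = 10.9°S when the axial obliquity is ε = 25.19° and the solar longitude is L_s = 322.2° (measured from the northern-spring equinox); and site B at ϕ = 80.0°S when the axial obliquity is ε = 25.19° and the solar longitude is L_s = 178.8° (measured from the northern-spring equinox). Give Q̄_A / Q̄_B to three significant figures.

Q̄_A / Q̄_B ≈ 6.41

— Configuration A (ϕ=-10.9°):
Solar declination: sin δ = sin ε · sin L_s = sin 25.19° × sin 322.2° = -0.26087, so δ = -15.121°.
cos h₀ = −tan(-10.9°) tan(-15.121°) = -0.0520, h₀ = 1.6229 rad.
Bracket: h₀ sin ϕ sin δ + cos ϕ cos δ sin h₀ = 1.6229×-0.18910×-0.26087 + 0.98196×0.96537×0.99865 = 0.080058 + 0.946675 = 1.026733.
Q̄ = (S_0/π) × [bracket] = (589/π) × 1.026733 = 192.50 W/m².
— Configuration B (ϕ=-80.0°):
Solar declination: sin δ = sin ε · sin L_s = sin 25.19° × sin 178.8° = 0.00891, so δ = +0.511°.
cos h₀ = −tan(-80.0°) tan(+0.511°) = 0.0506, h₀ = 1.5202 rad.
Bracket: h₀ sin ϕ sin δ + cos ϕ cos δ sin h₀ = 1.5202×-0.98481×0.00891 + 0.17365×0.99996×0.99872 = -0.013339 + 0.173421 = 0.160082.
Q̄ = (S_0/π) × [bracket] = (589/π) × 0.160082 = 30.013 W/m².
Ratio Q̄_A / Q̄_B = 192.50 / 30.013 = 6.414.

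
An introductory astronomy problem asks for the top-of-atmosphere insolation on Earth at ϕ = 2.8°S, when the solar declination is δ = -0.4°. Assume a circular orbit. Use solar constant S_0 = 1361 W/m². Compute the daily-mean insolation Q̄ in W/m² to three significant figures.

cos h₀ = −tan(-2.8°) tan(-0.400°) = -0.0003, h₀ = 1.5711 rad.
Bracket: h₀ sin ϕ sin δ + cos ϕ cos δ sin h₀ = 1.5711×-0.04885×-0.00698 + 0.99881×0.99998×1.00000 = 0.000536 + 0.998790 = 0.999326.
Q̄ = (S_0/π) × [bracket] = (1361/π) × 0.999326 = 432.9 W/m².

Q̄ ≈ 433 W/m²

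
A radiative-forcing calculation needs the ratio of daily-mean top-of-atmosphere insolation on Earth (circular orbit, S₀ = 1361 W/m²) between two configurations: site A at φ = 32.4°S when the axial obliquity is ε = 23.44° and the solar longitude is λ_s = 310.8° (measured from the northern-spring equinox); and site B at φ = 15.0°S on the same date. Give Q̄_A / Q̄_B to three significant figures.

Q̄_A / Q̄_B ≈ 1.03

— Configuration A (φ=-32.4°):
Solar declination: sin δ = sin ε · sin λ_s = sin 23.44° × sin 310.8° = -0.30112, so δ = -17.525°.
cos H₀ = −tan(-32.4°) tan(-17.525°) = -0.2004, H₀ = 1.7726 rad.
Bracket: H₀ sin φ sin δ + cos φ cos δ sin H₀ = 1.7726×-0.53583×-0.30112 + 0.84433×0.95359×0.97971 = 0.286007 + 0.788808 = 1.074815.
Q̄ = (S₀/π) × [bracket] = (1361/π) × 1.074815 = 465.63 W/m².
— Configuration B (φ=-15.0°):
cos H₀ = −tan(-15.0°) tan(-17.525°) = -0.0846, H₀ = 1.6555 rad.
Bracket: H₀ sin φ sin δ + cos φ cos δ sin H₀ = 1.6555×-0.25882×-0.30112 + 0.96593×0.95359×0.99641 = 0.129023 + 0.917794 = 1.046817.
Q̄ = (S₀/π) × [bracket] = (1361/π) × 1.046817 = 453.50 W/m².
Ratio Q̄_A / Q̄_B = 465.63 / 453.50 = 1.027.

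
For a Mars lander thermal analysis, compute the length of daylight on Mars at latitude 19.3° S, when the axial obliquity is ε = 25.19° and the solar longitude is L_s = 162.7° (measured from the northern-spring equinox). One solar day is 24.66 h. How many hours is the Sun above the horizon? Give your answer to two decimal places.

Solar declination: sin δ = sin ε · sin L_s = sin 25.19° × sin 162.7° = 0.12657, so δ = +7.271°.
cos h₀ = −tan ϕ · tan δ = −tan(-19.3°) × tan(+7.271°) = 0.0447, so h₀ = 1.5261 rad = 87.44°.
Daylight = 2h₀/(2π) × 24.66 h = (1.5261/π) × 24.66 = 11.98 h.

11.98 h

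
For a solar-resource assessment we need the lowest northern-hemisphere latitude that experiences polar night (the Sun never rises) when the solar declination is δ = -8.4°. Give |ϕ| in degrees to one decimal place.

Polar night requires cos h₀ = −tan ϕ tan δ ≥ 1, i.e. tan ϕ tan δ ≤ −1.
The boundary is |tan ϕ| · |tan δ| = 1, so |ϕ| = 90° − |δ| = 90° − 8.4° = 81.6° in the northern hemisphere.

|ϕ| = 81.6°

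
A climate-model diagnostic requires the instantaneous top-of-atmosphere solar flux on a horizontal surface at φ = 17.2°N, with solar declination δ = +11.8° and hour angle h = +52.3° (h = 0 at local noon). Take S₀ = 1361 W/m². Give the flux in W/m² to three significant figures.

cos θ_z = sin φ sin δ + cos φ cos δ cos h = 0.060471 + 0.571833 = 0.632304.
Flux = S₀ · cos θ_z = 1361 × 0.632304 = 860.6 W/m².

861 W/m²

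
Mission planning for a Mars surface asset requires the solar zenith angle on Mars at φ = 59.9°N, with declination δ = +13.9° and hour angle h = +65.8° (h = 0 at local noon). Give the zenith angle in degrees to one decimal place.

θ_z = 66.0°

cos θ_z = sin φ sin δ + cos φ cos δ cos h = 0.207834 + 0.199561 = 0.407395.
θ_z = arccos(0.407395) = 66.0°.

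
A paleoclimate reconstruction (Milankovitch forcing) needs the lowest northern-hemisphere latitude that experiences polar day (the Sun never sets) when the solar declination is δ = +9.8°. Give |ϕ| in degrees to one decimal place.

|ϕ| = 80.2°

Polar day requires cos h₀ = −tan ϕ tan δ ≤ −1, i.e. tan ϕ tan δ ≥ 1.
The boundary is |tan ϕ| · |tan δ| = 1, so |ϕ| = 90° − |δ| = 90° − 9.8° = 80.2° in the northern hemisphere.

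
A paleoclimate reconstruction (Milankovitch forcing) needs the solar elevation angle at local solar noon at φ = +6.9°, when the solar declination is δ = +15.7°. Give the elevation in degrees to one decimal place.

81.2°

At local noon the hour angle is zero, so the zenith angle equals |φ − δ| = |+6.9° − (+15.700°)| = 8.800°.
Elevation = 90° − 8.800° = 81.2°.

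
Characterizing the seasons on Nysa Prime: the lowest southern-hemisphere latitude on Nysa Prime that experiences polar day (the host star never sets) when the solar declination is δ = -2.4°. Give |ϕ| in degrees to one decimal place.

|ϕ| = 87.6°

Polar day requires cos h₀ = −tan ϕ tan δ ≤ −1, i.e. tan ϕ tan δ ≥ 1.
The boundary is |tan ϕ| · |tan δ| = 1, so |ϕ| = 90° − |δ| = 90° − 2.4° = 87.6° in the southern hemisphere.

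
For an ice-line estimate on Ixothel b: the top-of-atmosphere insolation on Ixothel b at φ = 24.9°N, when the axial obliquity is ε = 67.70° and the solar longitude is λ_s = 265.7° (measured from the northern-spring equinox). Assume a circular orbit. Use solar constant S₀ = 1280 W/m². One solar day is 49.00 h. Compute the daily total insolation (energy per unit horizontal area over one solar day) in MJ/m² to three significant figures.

Solar declination: sin δ = sin ε · sin λ_s = sin 67.70° × sin 265.7° = -0.92261, so δ = -67.310°.
cos H₀ = −tan(+24.9°) tan(-67.310°) = 1.1102 ≥ 1 ⇒ polar night, H₀ = 0 and Q̄ = 0.
Daily total = Q̄ × 49.00 h × 3600 s/h = 0.00 MJ/m².

0.00 MJ/m²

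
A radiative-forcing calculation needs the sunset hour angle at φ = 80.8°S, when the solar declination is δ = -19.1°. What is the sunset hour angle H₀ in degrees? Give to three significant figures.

H₀ = 180°

Sunrise equation: cos H₀ = −tan φ · tan δ = -2.1380 ≤ −1, so the Sun never sets (polar day) and H₀ = π.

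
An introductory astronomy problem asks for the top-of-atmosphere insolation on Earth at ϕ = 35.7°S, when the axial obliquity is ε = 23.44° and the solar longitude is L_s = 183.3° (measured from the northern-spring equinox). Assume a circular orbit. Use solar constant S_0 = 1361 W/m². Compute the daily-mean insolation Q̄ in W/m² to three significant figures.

Q̄ ≈ 361 W/m²

Solar declination: sin δ = sin ε · sin L_s = sin 23.44° × sin 183.3° = -0.02290, so δ = -1.312°.
cos h₀ = −tan(-35.7°) tan(-1.312°) = -0.0165, h₀ = 1.5873 rad.
Bracket: h₀ sin ϕ sin δ + cos ϕ cos δ sin h₀ = 1.5873×-0.58354×-0.02290 + 0.81208×0.99974×0.99986 = 0.021211 + 0.811755 = 0.832966.
Q̄ = (S_0/π) × [bracket] = (1361/π) × 0.832966 = 360.9 W/m².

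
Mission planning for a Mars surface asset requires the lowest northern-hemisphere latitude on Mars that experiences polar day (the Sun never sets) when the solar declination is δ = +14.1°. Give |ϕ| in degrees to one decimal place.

Polar day requires cos h₀ = −tan ϕ tan δ ≤ −1, i.e. tan ϕ tan δ ≥ 1.
The boundary is |tan ϕ| · |tan δ| = 1, so |ϕ| = 90° − |δ| = 90° − 14.1° = 75.9° in the northern hemisphere.

|ϕ| = 75.9°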